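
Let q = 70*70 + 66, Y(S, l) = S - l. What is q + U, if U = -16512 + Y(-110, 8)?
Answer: -11664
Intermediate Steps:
U = -16630 (U = -16512 + (-110 - 1*8) = -16512 + (-110 - 8) = -16512 - 118 = -16630)
q = 4966 (q = 4900 + 66 = 4966)
q + U = 4966 - 16630 = -11664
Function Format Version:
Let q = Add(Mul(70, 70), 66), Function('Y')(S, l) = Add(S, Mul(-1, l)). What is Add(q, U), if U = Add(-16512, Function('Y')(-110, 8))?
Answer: -11664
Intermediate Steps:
U = -16630 (U = Add(-16512, Add(-110, Mul(-1, 8))) = Add(-16512, Add(-110, -8)) = Add(-16512, -118) = -16630)
q = 4966 (q = Add(4900, 66) = 4966)
Add(q, U) = Add(4966, -16630) = -11664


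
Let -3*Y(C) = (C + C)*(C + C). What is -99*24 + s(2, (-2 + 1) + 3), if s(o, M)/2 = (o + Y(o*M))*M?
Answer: -7360/3 ≈ -2453.3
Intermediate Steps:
Y(C) = -4*C**2/3 (Y(C) = -(C + C)*(C + C)/3 = -2*C*2*C/3 = -4*C**2/3)
s(o, M) = 2*M*(o - 4*M**2*o**2/3) (s(o, M) = 2*((o - 4*M**2*o**2/3)*M) = 2*(M*(o - 4*M**2*o**2/3)) = 2*M*(o - 4*M**2*o**2/3))
-99*24 + s(2, (-2 + 1) + 3) = -99*24 + (2/3)*((-2 + 1) + 3)*2*(3 - 4*2*((-2 + 1) + 3)**2) = -2376 + (2/3)*(-1 + 3)*2*(3 - 4*2*(-1 + 3)**2) = -2376 + (2/3)*2*2*(3 - 4*2*2**2) = -2376 + (2/3)*2*2*(3 - 4*2*4) = -2376 + (2/3)*2*2*(3 - 32) = -2376 + (2/3)*2*2*(-29) = -2376 - 232/3 = -7360/3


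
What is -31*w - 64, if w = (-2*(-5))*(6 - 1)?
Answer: -1614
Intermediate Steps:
w = 50 (w = 10*5 = 50)
-31*w - 64 = -31*50 - 64 = -1550 - 64 = -1614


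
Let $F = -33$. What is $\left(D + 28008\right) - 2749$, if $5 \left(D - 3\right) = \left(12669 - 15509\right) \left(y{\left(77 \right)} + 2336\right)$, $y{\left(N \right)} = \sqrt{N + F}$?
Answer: $-1301586 - 1136 \sqrt{11} \approx -1.3054 \cdot 10^{6}$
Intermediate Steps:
$y{\left(N \right)} = \sqrt{-33 + N}$ ($y{\left(N \right)} = \sqrt{N - 33} = \sqrt{-33 + N}$)
$D = -1326845 - 1136 \sqrt{11}$ ($D = 3 + \frac{\left(12669 - 15509\right) \left(\sqrt{-33 + 77} + 2336\right)}{5} = 3 + \frac{\left(-2840\right) \left(\sqrt{44} + 2336\right)}{5} = 3 + \frac{\left(-2840\right) \left(2 \sqrt{11} + 2336\right)}{5} = 3 + \frac{\left(-2840\right) \left(2336 + 2 \sqrt{11}\right)}{5} = 3 + \frac{-6634240 - 5680 \sqrt{11}}{5} = 3 - \left(1326848 + 1136 \sqrt{11}\right) = -1326845 - 1136 \sqrt{11} \approx -1.3306 \cdot 10^{6}$)
$\left(D + 28008\right) - 2749 = \left(\left(-1326845 - 1136 \sqrt{11}\right) + 28008\right) - 2749 = \left(-1298837 - 1136 \sqrt{11}\right) - 2749 = -1301586 - 1136 \sqrt{11}$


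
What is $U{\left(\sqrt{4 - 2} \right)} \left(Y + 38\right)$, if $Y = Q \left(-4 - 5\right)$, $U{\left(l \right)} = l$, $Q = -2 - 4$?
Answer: $92 \sqrt{2} \approx 130.11$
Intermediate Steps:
$Q = -6$ ($Q = -2 - 4 = -6$)
$Y = 54$ ($Y = - 6 \left(-4 - 5\right) = \left(-6\right) \left(-9\right) = 54$)
$U{\left(\sqrt{4 - 2} \right)} \left(Y + 38\right) = \sqrt{4 - 2} \left(54 + 38\right) = \sqrt{2} \cdot 92 = 92 \sqrt{2}$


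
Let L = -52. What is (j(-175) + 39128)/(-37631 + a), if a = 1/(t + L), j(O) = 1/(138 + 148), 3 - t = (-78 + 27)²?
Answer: -549168775/528158059 ≈ -1.0398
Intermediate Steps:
t = -2598 (t = 3 - (-78 + 27)² = 3 - 1*(-51)² = 3 - 1*2601 = 3 - 2601 = -2598)
j(O) = 1/286
a = -1/2650 (a = 1/(-2598 - 52) = 1/(-2650) = -1/2650 ≈ -0.00037736)
(j(-175) + 39128)/(-37631 + a) = (1/286 + 39128)/(-37631 - 1/2650) = 11190609/(286*(-99722151/2650)) = (11190609/286)*(-2650/99722151) = -549168775/528158059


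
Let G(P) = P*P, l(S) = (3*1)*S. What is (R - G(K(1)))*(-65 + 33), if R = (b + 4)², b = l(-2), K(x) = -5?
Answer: 672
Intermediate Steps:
l(S) = 3*S
b = -6 (b = 3*(-2) = -6)
R = 4 (R = (-6 + 4)² = (-2)² = 4)
G(P) = P²
(R - G(K(1)))*(-65 + 33) = (4 - 1*(-5)²)*(-65 + 33) = (4 - 1*25)*(-32) = (4 - 25)*(-32) = -21*(-32) = 672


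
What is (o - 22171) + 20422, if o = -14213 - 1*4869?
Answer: -20831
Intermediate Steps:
o = -19082 (o = -14213 - 4869 = -19082)
(o - 22171) + 20422 = (-19082 - 22171) + 20422 = -41253 + 20422 = -20831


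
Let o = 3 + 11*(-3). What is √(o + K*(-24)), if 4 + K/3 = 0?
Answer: √258 ≈ 16.062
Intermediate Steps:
K = -12 (K = -12 + 3*0 = -12 + 0 = -12)
o = -30 (o = 3 - 33 = -30)
√(o + K*(-24)) = √(-30 - 12*(-24)) = √(-30 + 288) = √258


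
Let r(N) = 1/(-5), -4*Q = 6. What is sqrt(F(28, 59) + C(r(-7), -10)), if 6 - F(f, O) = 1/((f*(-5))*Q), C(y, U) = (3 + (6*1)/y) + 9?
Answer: I*sqrt(529410)/210 ≈ 3.4648*I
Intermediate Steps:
Q = -3/2 (Q = -1/4*6 = -3/2 ≈ -1.5000)
r(N) = -1/5
C(y, U) = 12 + 6/y (C(y, U) = (3 + 6/y) + 9 = 12 + 6/y)
F(f, O) = 6 - 2/(15*f) (F(f, O) = 6 - 1/((f*(-5))*(-3/2)) = 6 - 1/(-5*f*(-3/2)) = 6 - 1/(15*f/2) = 6 - 2/(15*f))
sqrt(F(28, 59) + C(r(-7), -10)) = sqrt((6 - 2/15/28) + (12 + 6/(-1/5))) = sqrt((6 - 2/15*1/28) + (12 + 6*(-5))) = sqrt((6 - 1/210) + (12 - 30)) = sqrt(1259/210 - 18) = sqrt(-2521/210) = I*sqrt(529410)/210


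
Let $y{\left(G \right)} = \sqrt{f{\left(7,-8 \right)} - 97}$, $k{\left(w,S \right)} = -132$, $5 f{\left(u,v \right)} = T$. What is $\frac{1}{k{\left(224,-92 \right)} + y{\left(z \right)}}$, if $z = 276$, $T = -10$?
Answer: $- \frac{4}{531} - \frac{i \sqrt{11}}{5841} \approx -0.007533 - 0.00056782 i$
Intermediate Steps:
$f{\left(u,v \right)} = -2$ ($f{\left(u,v \right)} = \frac{1}{5} \left(-10\right) = -2$)
$y{\left(G \right)} = 3 i \sqrt{11}$ ($y{\left(G \right)} = \sqrt{-2 - 97} = \sqrt{-99} = 3 i \sqrt{11}$)
$\frac{1}{k{\left(224,-92 \right)} + y{\left(z \right)}} = \frac{1}{-132 + 3 i \sqrt{11}}$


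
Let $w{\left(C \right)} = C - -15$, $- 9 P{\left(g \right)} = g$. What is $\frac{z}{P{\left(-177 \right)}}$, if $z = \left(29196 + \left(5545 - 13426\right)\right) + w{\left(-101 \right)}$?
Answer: $\frac{63687}{59} \approx 1079.4$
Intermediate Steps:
$P{\left(g \right)} = - \frac{g}{9}$
$w{\left(C \right)} = 15 + C$ ($w{\left(C \right)} = C + 15 = 15 + C$)
$z = 21229$ ($z = \left(29196 + \left(5545 - 13426\right)\right) + \left(15 - 101\right) = \left(29196 - 7881\right) - 86 = 21315 - 86 = 21229$)
$\frac{z}{P{\left(-177 \right)}} = \frac{21229}{\left(- \frac{1}{9}\right) \left(-177\right)} = \frac{21229}{\frac{59}{3}} = 21229 \cdot \frac{3}{59} = \frac{63687}{59}$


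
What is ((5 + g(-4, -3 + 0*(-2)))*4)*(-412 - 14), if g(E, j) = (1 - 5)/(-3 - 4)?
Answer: -66456/7 ≈ -9493.7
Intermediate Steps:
g(E, j) = 4/7 (g(E, j) = -4/(-7) = -4*(-⅐) = 4/7)
((5 + g(-4, -3 + 0*(-2)))*4)*(-412 - 14) = ((5 + 4/7)*4)*(-412 - 14) = ((39/7)*4)*(-426) = (156/7)*(-426) = -66456/7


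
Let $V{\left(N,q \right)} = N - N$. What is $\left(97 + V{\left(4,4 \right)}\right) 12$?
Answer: $1164$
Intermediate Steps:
$V{\left(N,q \right)} = 0$
$\left(97 + V{\left(4,4 \right)}\right) 12 = \left(97 + 0\right) 12 = 97 \cdot 12 = 1164$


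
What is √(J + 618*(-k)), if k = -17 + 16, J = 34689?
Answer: 3*√3923 ≈ 187.90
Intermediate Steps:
k = -1
√(J + 618*(-k)) = √(34689 + 618*(-1*(-1))) = √(34689 + 618*1) = √(34689 + 618) = √35307 = 3*√3923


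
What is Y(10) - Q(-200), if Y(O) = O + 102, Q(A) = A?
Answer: 312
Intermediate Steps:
Y(O) = 102 + O
Y(10) - Q(-200) = (102 + 10) - 1*(-200) = 112 + 200 = 312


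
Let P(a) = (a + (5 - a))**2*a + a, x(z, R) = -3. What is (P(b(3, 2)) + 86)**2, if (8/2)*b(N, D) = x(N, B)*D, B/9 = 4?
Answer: 2209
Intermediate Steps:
B = 36 (B = 9*4 = 36)
b(N, D) = -3*D/4 (b(N, D) = (-3*D)/4 = -3*D/4)
P(a) = 26*a (P(a) = 5**2*a + a = 25*a + a = 26*a)
(P(b(3, 2)) + 86)**2 = (26*(-3/4*2) + 86)**2 = (26*(-3/2) + 86)**2 = (-39 + 86)**2 = 47**2 = 2209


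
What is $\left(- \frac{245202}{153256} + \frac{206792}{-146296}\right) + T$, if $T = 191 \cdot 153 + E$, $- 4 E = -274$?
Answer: $\frac{41041845935135}{1401296236} \approx 29289.0$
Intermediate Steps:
$E = \frac{137}{2}$ ($E = \left(- \frac{1}{4}\right) \left(-274\right) = \frac{137}{2} \approx 68.5$)
$T = \frac{58583}{2}$ ($T = 191 \cdot 153 + \frac{137}{2} = 29223 + \frac{137}{2} = \frac{58583}{2} \approx 29292.0$)
$\left(- \frac{245202}{153256} + \frac{206792}{-146296}\right) + T = \left(- \frac{245202}{153256} + \frac{206792}{-146296}\right) + \frac{58583}{2} = \left(\left(-245202\right) \frac{1}{153256} + 206792 \left(- \frac{1}{146296}\right)\right) + \frac{58583}{2} = \left(- \frac{122601}{76628} - \frac{25849}{18287}\right) + \frac{58583}{2} = - \frac{4222761659}{1401296236} + \frac{58583}{2} = \frac{41041845935135}{1401296236}$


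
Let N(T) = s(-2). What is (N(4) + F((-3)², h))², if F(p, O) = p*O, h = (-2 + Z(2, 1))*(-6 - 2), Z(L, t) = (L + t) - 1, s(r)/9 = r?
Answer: 324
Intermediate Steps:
s(r) = 9*r
N(T) = -18 (N(T) = 9*(-2) = -18)
Z(L, t) = -1 + L + t
h = 0 (h = (-2 + (-1 + 2 + 1))*(-6 - 2) = (-2 + 2)*(-8) = 0*(-8) = 0)
F(p, O) = O*p
(N(4) + F((-3)², h))² = (-18 + 0*(-3)²)² = (-18 + 0*9)² = (-18 + 0)² = (-18)² = 324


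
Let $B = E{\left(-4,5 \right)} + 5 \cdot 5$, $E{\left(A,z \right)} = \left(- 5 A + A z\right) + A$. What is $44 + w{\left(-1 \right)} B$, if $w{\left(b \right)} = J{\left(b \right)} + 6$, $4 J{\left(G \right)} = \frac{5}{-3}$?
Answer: $\frac{645}{4} \approx 161.25$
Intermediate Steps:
$E{\left(A,z \right)} = - 4 A + A z$
$J{\left(G \right)} = - \frac{5}{12}$ ($J{\left(G \right)} = \frac{5 \frac{1}{-3}}{4} = \frac{5 \left(- \frac{1}{3}\right)}{4} = \frac{1}{4} \left(- \frac{5}{3}\right) = - \frac{5}{12}$)
$B = 21$ ($B = - 4 \left(-4 + 5\right) + 5 \cdot 5 = \left(-4\right) 1 + 25 = -4 + 25 = 21$)
$w{\left(b \right)} = \frac{67}{12}$ ($w{\left(b \right)} = - \frac{5}{12} + 6 = \frac{67}{12}$)
$44 + w{\left(-1 \right)} B = 44 + \frac{67}{12} \cdot 21 = 44 + \frac{469}{4} = \frac{645}{4}$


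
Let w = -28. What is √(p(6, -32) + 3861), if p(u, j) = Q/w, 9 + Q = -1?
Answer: √756826/14 ≈ 62.140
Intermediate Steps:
Q = -10 (Q = -9 - 1 = -10)
p(u, j) = 5/14 (p(u, j) = -10/(-28) = -10*(-1/28) = 5/14)
√(p(6, -32) + 3861) = √(5/14 + 3861) = √(54059/14) = √756826/14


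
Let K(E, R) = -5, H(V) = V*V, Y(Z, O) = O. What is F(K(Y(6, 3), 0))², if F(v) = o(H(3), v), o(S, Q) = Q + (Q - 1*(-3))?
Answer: 49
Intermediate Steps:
H(V) = V²
o(S, Q) = 3 + 2*Q (o(S, Q) = Q + (Q + 3) = Q + (3 + Q) = 3 + 2*Q)
F(v) = 3 + 2*v
F(K(Y(6, 3), 0))² = (3 + 2*(-5))² = (3 - 10)² = (-7)² = 49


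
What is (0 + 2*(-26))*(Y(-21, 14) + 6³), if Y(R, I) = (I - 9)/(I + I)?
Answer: -78689/7 ≈ -11241.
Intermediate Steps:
Y(R, I) = (-9 + I)/(2*I) (Y(R, I) = (-9 + I)/((2*I)) = (-9 + I)*(1/(2*I)) = (-9 + I)/(2*I))
(0 + 2*(-26))*(Y(-21, 14) + 6³) = (0 + 2*(-26))*((½)*(-9 + 14)/14 + 6³) = (0 - 52)*((½)*(1/14)*5 + 216) = -52*(5/28 + 216) = -52*6053/28 = -78689/7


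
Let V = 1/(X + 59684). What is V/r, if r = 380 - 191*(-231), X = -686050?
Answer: -1/27873913366 ≈ -3.5876e-11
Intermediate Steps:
V = -1/626366 (V = 1/(-686050 + 59684) = 1/(-626366) = -1/626366 ≈ -1.5965e-6)
r = 44501 (r = 380 + 44121 = 44501)
V/r = -1/626366/44501 = -1/626366*1/44501 = -1/27873913366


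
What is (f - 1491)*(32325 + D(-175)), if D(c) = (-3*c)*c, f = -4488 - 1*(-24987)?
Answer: -1131926400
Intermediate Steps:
f = 20499 (f = -4488 + 24987 = 20499)
D(c) = -3*c**2
(f - 1491)*(32325 + D(-175)) = (20499 - 1491)*(32325 - 3*(-175)**2) = 19008*(32325 - 3*30625) = 19008*(32325 - 91875) = 19008*(-59550) = -1131926400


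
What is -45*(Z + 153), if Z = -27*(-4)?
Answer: -11745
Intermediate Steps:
Z = 108
-45*(Z + 153) = -45*(108 + 153) = -45*261 = -11745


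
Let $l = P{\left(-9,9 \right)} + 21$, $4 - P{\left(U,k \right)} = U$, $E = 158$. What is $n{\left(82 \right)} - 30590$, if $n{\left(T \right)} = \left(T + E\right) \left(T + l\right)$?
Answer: $-2750$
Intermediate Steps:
$P{\left(U,k \right)} = 4 - U$
$l = 34$ ($l = \left(4 - -9\right) + 21 = \left(4 + 9\right) + 21 = 13 + 21 = 34$)
$n{\left(T \right)} = \left(34 + T\right) \left(158 + T\right)$ ($n{\left(T \right)} = \left(T + 158\right) \left(T + 34\right) = \left(158 + T\right) \left(34 + T\right) = \left(34 + T\right) \left(158 + T\right)$)
$n{\left(82 \right)} - 30590 = \left(5372 + 82^{2} + 192 \cdot 82\right) - 30590 = \left(5372 + 6724 + 15744\right) - 30590 = 27840 - 30590 = -2750$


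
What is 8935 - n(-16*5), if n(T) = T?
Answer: 9015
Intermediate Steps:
8935 - n(-16*5) = 8935 - (-16)*5 = 8935 - 1*(-80) = 8935 + 80 = 9015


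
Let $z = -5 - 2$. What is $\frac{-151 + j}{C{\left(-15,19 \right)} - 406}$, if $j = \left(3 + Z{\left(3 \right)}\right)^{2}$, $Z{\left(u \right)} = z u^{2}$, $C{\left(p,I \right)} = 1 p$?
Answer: $- \frac{3449}{421} \approx -8.1924$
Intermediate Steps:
$C{\left(p,I \right)} = p$
$z = -7$
$Z{\left(u \right)} = - 7 u^{2}$
$j = 3600$ ($j = \left(3 - 7 \cdot 3^{2}\right)^{2} = \left(3 - 63\right)^{2} = \left(-60\right)^{2} = 3600$)
$\frac{-151 + j}{C{\left(-15,19 \right)} - 406} = \frac{-151 + 3600}{-15 - 406} = \frac{3449}{-421} = 3449 \left(- \frac{1}{421}\right) = - \frac{3449}{421}$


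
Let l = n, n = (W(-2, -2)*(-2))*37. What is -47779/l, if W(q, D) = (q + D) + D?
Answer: -47779/444 ≈ -107.61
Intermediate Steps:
W(q, D) = q + 2*D (W(q, D) = (D + q) + D = q + 2*D)
n = 444 (n = ((-2 + 2*(-2))*(-2))*37 = ((-2 - 4)*(-2))*37 = -6*(-2)*37 = 12*37 = 444)
l = 444
-47779/l = -47779/444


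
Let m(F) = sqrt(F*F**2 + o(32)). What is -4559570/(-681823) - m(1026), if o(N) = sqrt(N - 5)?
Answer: 4559570/681823 - sqrt(1080045576 + 3*sqrt(3)) ≈ -32857.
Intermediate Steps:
o(N) = sqrt(-5 + N)
m(F) = sqrt(F**3 + 3*sqrt(3)) (m(F) = sqrt(F*F**2 + sqrt(-5 + 32)) = sqrt(F**3 + sqrt(27)) = sqrt(F**3 + 3*sqrt(3)))
-4559570/(-681823) - m(1026) = -4559570/(-681823) - sqrt(1026**3 + 3*sqrt(3)) = -4559570*(-1/681823) - sqrt(1080045576 + 3*sqrt(3)) = 4559570/681823 - sqrt(1080045576 + 3*sqrt(3))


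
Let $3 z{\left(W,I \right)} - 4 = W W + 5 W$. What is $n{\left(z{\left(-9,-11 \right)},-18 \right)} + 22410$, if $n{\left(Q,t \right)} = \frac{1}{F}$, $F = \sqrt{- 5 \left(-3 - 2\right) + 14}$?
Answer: $22410 + \frac{\sqrt{39}}{39} \approx 22410.0$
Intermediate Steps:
$z{\left(W,I \right)} = \frac{4}{3} + \frac{W^{2}}{3} + \frac{5 W}{3}$ ($z{\left(W,I \right)} = \frac{4}{3} + \frac{W W + 5 W}{3} = \frac{4}{3} + \frac{W^{2} + 5 W}{3} = \frac{4}{3} + \left(\frac{W^{2}}{3} + \frac{5 W}{3}\right) = \frac{4}{3} + \frac{W^{2}}{3} + \frac{5 W}{3}$)
$F = \sqrt{39}$ ($F = \sqrt{\left(-5\right) \left(-5\right) + 14} = \sqrt{25 + 14} = \sqrt{39} \approx 6.245$)
$n{\left(Q,t \right)} = \frac{\sqrt{39}}{39}$ ($n{\left(Q,t \right)} = \frac{1}{\sqrt{39}} = \frac{\sqrt{39}}{39}$)
$n{\left(z{\left(-9,-11 \right)},-18 \right)} + 22410 = \frac{\sqrt{39}}{39} + 22410 = 22410 + \frac{\sqrt{39}}{39}$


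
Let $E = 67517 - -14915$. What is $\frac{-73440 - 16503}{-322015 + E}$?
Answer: $\frac{29981}{79861} \approx 0.37541$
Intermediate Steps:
$E = 82432$ ($E = 67517 + 14915 = 82432$)
$\frac{-73440 - 16503}{-322015 + E} = \frac{-73440 - 16503}{-322015 + 82432} = - \frac{89943}{-239583} = \left(-89943\right) \left(- \frac{1}{239583}\right) = \frac{29981}{79861}$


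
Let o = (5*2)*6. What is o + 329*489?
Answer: 160941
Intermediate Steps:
o = 60 (o = 10*6 = 60)
o + 329*489 = 60 + 329*489 = 60 + 160881 = 160941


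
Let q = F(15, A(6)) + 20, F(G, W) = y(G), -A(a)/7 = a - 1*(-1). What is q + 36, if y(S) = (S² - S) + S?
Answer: 281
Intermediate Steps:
y(S) = S²
A(a) = -7 - 7*a (A(a) = -7*(a - 1*(-1)) = -7*(a + 1) = -7*(1 + a) = -7 - 7*a)
F(G, W) = G²
q = 245 (q = 15² + 20 = 225 + 20 = 245)
q + 36 = 245 + 36 = 281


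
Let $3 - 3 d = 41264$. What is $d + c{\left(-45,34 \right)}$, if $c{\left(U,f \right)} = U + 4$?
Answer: $- \frac{41384}{3} \approx -13795.0$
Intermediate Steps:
$c{\left(U,f \right)} = 4 + U$
$d = - \frac{41261}{3}$ ($d = 1 - \frac{41264}{3} = - \frac{41261}{3} \approx -13754.0$)
$d + c{\left(-45,34 \right)} = - \frac{41261}{3} + \left(4 - 45\right) = - \frac{41261}{3} - 41 = - \frac{41384}{3}$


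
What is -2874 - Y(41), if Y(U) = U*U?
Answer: -4555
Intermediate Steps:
Y(U) = U²
-2874 - Y(41) = -2874 - 1*41² = -2874 - 1*1681 = -2874 - 1681 = -4555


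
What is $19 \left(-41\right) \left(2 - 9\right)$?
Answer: $5453$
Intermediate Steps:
$19 \left(-41\right) \left(2 - 9\right) = \left(-779\right) \left(-7\right) = 5453$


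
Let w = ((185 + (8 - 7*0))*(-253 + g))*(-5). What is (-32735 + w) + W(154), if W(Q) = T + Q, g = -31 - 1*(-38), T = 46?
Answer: 204855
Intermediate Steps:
g = 7 (g = -31 + 38 = 7)
W(Q) = 46 + Q
w = 237390 (w = ((185 + (8 - 7*0))*(-253 + 7))*(-5) = ((185 + (8 + 0))*(-246))*(-5) = ((185 + 8)*(-246))*(-5) = (193*(-246))*(-5) = -47478*(-5) = 237390)
(-32735 + w) + W(154) = (-32735 + 237390) + (46 + 154) = 204655 + 200 = 204855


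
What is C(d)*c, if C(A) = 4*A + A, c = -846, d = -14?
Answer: 59220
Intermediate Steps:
C(A) = 5*A
C(d)*c = (5*(-14))*(-846) = -70*(-846) = 59220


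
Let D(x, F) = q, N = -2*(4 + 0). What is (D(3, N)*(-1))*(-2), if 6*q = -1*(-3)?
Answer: 1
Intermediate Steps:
N = -8 (N = -2*4 = -8)
q = ½ (q = (-1*(-3))/6 = (⅙)*3 = ½ ≈ 0.50000)
D(x, F) = ½
(D(3, N)*(-1))*(-2) = ((½)*(-1))*(-2) = -½*(-2) = 1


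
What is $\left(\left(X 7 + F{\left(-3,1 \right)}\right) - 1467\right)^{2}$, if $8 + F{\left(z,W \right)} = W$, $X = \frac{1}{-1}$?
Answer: $2193361$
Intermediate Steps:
$X = -1$
$F{\left(z,W \right)} = -8 + W$
$\left(\left(X 7 + F{\left(-3,1 \right)}\right) - 1467\right)^{2} = \left(\left(\left(-1\right) 7 + \left(-8 + 1\right)\right) - 1467\right)^{2} = \left(\left(-7 - 7\right) - 1467\right)^{2} = \left(-14 - 1467\right)^{2} = \left(-1481\right)^{2} = 2193361$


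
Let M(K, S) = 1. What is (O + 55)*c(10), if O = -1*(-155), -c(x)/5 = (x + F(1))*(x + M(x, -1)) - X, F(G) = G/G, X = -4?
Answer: -131250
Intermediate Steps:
F(G) = 1
c(x) = -20 - 5*(1 + x)² (c(x) = -5*((x + 1)*(x + 1) - 1*(-4)) = -5*((1 + x)*(1 + x) + 4) = -5*((1 + x)² + 4) = -5*(4 + (1 + x)²) = -20 - 5*(1 + x)²)
O = 155
(O + 55)*c(10) = (155 + 55)*(-25 - 10*10 - 5*10²) = 210*(-25 - 100 - 5*100) = 210*(-25 - 100 - 500) = 210*(-625) = -131250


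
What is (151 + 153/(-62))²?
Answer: 84805681/3844 ≈ 22062.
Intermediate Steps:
(151 + 153/(-62))² = (151 + 153*(-1/62))² = (151 - 153/62)² = (9209/62)² = 84805681/3844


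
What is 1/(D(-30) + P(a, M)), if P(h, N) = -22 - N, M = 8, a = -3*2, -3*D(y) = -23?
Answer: -3/67 ≈ -0.044776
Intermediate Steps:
D(y) = 23/3 (D(y) = -1/3*(-23) = 23/3)
a = -6
1/(D(-30) + P(a, M)) = 1/(23/3 + (-22 - 1*8)) = 1/(23/3 + (-22 - 8)) = 1/(23/3 - 30) = 1/(-67/3) = -3/67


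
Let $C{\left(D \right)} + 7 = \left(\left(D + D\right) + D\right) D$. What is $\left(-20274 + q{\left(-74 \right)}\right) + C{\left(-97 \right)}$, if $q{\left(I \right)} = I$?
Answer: $7872$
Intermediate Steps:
$C{\left(D \right)} = -7 + 3 D^{2}$ ($C{\left(D \right)} = -7 + \left(\left(D + D\right) + D\right) D = -7 + \left(2 D + D\right) D = -7 + 3 D D = -7 + 3 D^{2}$)
$\left(-20274 + q{\left(-74 \right)}\right) + C{\left(-97 \right)} = \left(-20274 - 74\right) - \left(7 - 3 \left(-97\right)^{2}\right) = -20348 + \left(-7 + 3 \cdot 9409\right) = -20348 + \left(-7 + 28227\right) = -20348 + 28220 = 7872$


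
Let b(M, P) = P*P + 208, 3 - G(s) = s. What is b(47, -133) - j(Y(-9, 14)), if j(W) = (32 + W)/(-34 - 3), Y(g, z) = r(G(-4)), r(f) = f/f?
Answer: 662222/37 ≈ 17898.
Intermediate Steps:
G(s) = 3 - s
r(f) = 1
Y(g, z) = 1
b(M, P) = 208 + P**2 (b(M, P) = P**2 + 208 = 208 + P**2)
j(W) = -32/37 - W/37 (j(W) = (32 + W)/(-37) = (32 + W)*(-1/37) = -32/37 - W/37)
b(47, -133) - j(Y(-9, 14)) = (208 + (-133)**2) - (-32/37 - 1/37*1) = (208 + 17689) - (-32/37 - 1/37) = 17897 - 1*(-33/37) = 17897 + 33/37 = 662222/37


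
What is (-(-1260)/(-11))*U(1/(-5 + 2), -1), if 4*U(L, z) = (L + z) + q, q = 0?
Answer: 420/11 ≈ 38.182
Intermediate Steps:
U(L, z) = L/4 + z/4 (U(L, z) = ((L + z) + 0)/4 = (L + z)/4 = L/4 + z/4)
(-(-1260)/(-11))*U(1/(-5 + 2), -1) = (-(-1260)/(-11))*(1/(4*(-5 + 2)) + (1/4)*(-1)) = (-(-1260)*(-1)/11)*((1/4)/(-3) - 1/4) = (-36*35/11)*((1/4)*(-1/3) - 1/4) = -1260*(-1/12 - 1/4)/11 = -1260/11*(-1/3) = 420/11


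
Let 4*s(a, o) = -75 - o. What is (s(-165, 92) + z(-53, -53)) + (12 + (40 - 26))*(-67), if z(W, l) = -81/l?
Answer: -377831/212 ≈ -1782.2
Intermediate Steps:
s(a, o) = -75/4 - o/4 (s(a, o) = (-75 - o)/4 = -75/4 - o/4)
(s(-165, 92) + z(-53, -53)) + (12 + (40 - 26))*(-67) = ((-75/4 - ¼*92) - 81/(-53)) + (12 + (40 - 26))*(-67) = ((-75/4 - 23) - 81*(-1/53)) + (12 + 14)*(-67) = (-167/4 + 81/53) + 26*(-67) = -8527/212 - 1742 = -377831/212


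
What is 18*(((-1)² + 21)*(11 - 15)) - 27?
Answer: -1611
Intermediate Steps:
18*(((-1)² + 21)*(11 - 15)) - 27 = 18*((1 + 21)*(-4)) - 27 = 18*(22*(-4)) - 27 = 18*(-88) - 27 = -1584 - 27 = -1611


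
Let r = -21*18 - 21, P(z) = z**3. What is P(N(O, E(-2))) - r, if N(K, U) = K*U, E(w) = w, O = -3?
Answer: 615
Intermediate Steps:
r = -399 (r = -378 - 21 = -399)
P(N(O, E(-2))) - r = (-3*(-2))**3 - 1*(-399) = 6**3 + 399 = 216 + 399 = 615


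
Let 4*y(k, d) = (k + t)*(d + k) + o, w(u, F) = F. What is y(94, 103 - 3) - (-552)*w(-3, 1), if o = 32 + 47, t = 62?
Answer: 32551/4 ≈ 8137.8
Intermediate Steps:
o = 79
y(k, d) = 79/4 + (62 + k)*(d + k)/4 (y(k, d) = ((k + 62)*(d + k) + 79)/4 = ((62 + k)*(d + k) + 79)/4 = (79 + (62 + k)*(d + k))/4 = 79/4 + (62 + k)*(d + k)/4)
y(94, 103 - 3) - (-552)*w(-3, 1) = (79/4 + (¼)*94² + 31*(103 - 3)/2 + (31/2)*94 + (¼)*(103 - 3)*94) - (-552) = (79/4 + (¼)*8836 + (31/2)*100 + 1457 + (¼)*100*94) - 1*(-552) = (79/4 + 2209 + 1550 + 1457 + 2350) + 552 = 30343/4 + 552 = 32551/4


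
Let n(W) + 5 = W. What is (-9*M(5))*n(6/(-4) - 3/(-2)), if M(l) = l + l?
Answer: 450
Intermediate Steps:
M(l) = 2*l
n(W) = -5 + W
(-9*M(5))*n(6/(-4) - 3/(-2)) = (-18*5)*(-5 + (6/(-4) - 3/(-2))) = (-9*10)*(-5 + (6*(-¼) - 3*(-½))) = -90*(-5 + (-3/2 + 3/2)) = -90*(-5 + 0) = -90*(-5) = 450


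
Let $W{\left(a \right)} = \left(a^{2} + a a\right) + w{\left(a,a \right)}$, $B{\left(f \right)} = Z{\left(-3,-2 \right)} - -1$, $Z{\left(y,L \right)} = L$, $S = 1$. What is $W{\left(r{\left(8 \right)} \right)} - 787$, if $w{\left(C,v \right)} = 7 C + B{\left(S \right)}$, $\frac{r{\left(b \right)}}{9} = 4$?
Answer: $2056$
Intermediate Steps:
$r{\left(b \right)} = 36$ ($r{\left(b \right)} = 9 \cdot 4 = 36$)
$B{\left(f \right)} = -1$ ($B{\left(f \right)} = -2 - -1 = -2 + 1 = -1$)
$w{\left(C,v \right)} = -1 + 7 C$ ($w{\left(C,v \right)} = 7 C - 1 = -1 + 7 C$)
$W{\left(a \right)} = -1 + 2 a^{2} + 7 a$ ($W{\left(a \right)} = \left(a^{2} + a a\right) + \left(-1 + 7 a\right) = \left(a^{2} + a^{2}\right) + \left(-1 + 7 a\right) = 2 a^{2} + \left(-1 + 7 a\right) = -1 + 2 a^{2} + 7 a$)
$W{\left(r{\left(8 \right)} \right)} - 787 = \left(-1 + 2 \cdot 36^{2} + 7 \cdot 36\right) - 787 = \left(-1 + 2 \cdot 1296 + 252\right) - 787 = \left(-1 + 2592 + 252\right) - 787 = 2843 - 787 = 2056$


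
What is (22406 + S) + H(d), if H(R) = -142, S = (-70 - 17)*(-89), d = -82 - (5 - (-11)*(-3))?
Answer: 30007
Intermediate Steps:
d = -54 (d = -82 - (5 - 1*33) = -82 - (5 - 33) = -82 - 1*(-28) = -82 + 28 = -54)
S = 7743 (S = -87*(-89) = 7743)
(22406 + S) + H(d) = (22406 + 7743) - 142 = 30149 - 142 = 30007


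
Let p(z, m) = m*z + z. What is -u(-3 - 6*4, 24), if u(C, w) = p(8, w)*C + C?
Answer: 5427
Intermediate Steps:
p(z, m) = z + m*z
u(C, w) = C + C*(8 + 8*w) (u(C, w) = (8*(1 + w))*C + C = (8 + 8*w)*C + C = C*(8 + 8*w) + C = C + C*(8 + 8*w))
-u(-3 - 6*4, 24) = -(-3 - 6*4)*(9 + 8*24) = -(-3 - 24)*(9 + 192) = -(-27)*201 = -1*(-5427) = 5427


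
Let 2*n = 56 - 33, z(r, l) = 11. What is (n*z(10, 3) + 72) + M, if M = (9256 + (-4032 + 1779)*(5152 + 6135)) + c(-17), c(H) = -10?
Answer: -50840333/2 ≈ -2.5420e+7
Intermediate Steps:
M = -25420365 (M = (9256 + (-4032 + 1779)*(5152 + 6135)) - 10 = (9256 - 2253*11287) - 10 = (9256 - 25429611) - 10 = -25420355 - 10 = -25420365)
n = 23/2 (n = (56 - 33)/2 = (½)*23 = 23/2 ≈ 11.500)
(n*z(10, 3) + 72) + M = ((23/2)*11 + 72) - 25420365 = (253/2 + 72) - 25420365 = 397/2 - 25420365 = -50840333/2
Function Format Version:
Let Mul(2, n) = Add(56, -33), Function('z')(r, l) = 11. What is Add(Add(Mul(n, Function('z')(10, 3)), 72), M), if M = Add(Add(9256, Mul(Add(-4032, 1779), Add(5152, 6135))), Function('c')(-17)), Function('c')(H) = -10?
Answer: Rational(-50840333, 2) ≈ -2.5420e+7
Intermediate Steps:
M = -25420365 (M = Add(Add(9256, Mul(Add(-4032, 1779), Add(5152, 6135))), -10) = Add(Add(9256, Mul(-2253, 11287)), -10) = Add(Add(9256, -25429611), -10) = Add(-25420355, -10) = -25420365)
n = Rational(23, 2) (n = Mul(Rational(1, 2), Add(56, -33)) = Mul(Rational(1, 2), 23) = Rational(23, 2) ≈ 11.500)
Add(Add(Mul(n, Function('z')(10, 3)), 72), M) = Add(Add(Mul(Rational(23, 2), 11), 72), -25420365) = Add(Add(Rational(253, 2), 72), -25420365) = Add(Rational(397, 2), -25420365) = Rational(-50840333, 2)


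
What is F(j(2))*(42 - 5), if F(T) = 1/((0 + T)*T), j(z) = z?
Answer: 37/4 ≈ 9.2500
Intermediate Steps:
F(T) = T⁻² (F(T) = 1/(T*T) = T⁻²)
F(j(2))*(42 - 5) = (42 - 5)/2² = (¼)*37 = 37/4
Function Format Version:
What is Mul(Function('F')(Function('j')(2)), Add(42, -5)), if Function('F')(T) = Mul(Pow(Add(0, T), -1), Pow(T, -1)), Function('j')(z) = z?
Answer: Rational(37, 4) ≈ 9.2500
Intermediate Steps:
Function('F')(T) = Pow(T, -2) (Function('F')(T) = Mul(Pow(T, -1), Pow(T, -1)) = Pow(T, -2))
Mul(Function('F')(Function('j')(2)), Add(42, -5)) = Mul(Pow(2, -2), Add(42, -5)) = Mul(Rational(1, 4), 37) = Rational(37, 4)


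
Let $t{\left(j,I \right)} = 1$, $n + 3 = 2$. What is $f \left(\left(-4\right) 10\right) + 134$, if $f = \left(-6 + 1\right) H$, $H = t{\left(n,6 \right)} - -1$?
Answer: $534$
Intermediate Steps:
$n = -1$ ($n = -3 + 2 = -1$)
$H = 2$ ($H = 1 - -1 = 1 + 1 = 2$)
$f = -10$ ($f = \left(-6 + 1\right) 2 = \left(-5\right) 2 = -10$)
$f \left(\left(-4\right) 10\right) + 134 = - 10 \left(\left(-4\right) 10\right) + 134 = \left(-10\right) \left(-40\right) + 134 = 400 + 134 = 534$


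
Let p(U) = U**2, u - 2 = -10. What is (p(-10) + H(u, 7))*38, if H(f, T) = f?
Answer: 3496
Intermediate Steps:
u = -8 (u = 2 - 10 = -8)
(p(-10) + H(u, 7))*38 = ((-10)**2 - 8)*38 = (100 - 8)*38 = 92*38 = 3496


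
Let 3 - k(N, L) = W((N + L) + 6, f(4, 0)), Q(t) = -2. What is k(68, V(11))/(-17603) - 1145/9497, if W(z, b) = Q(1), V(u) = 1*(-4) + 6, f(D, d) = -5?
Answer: -20202920/167175691 ≈ -0.12085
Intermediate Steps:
V(u) = 2 (V(u) = -4 + 6 = 2)
W(z, b) = -2
k(N, L) = 5 (k(N, L) = 3 - 1*(-2) = 3 + 2 = 5)
k(68, V(11))/(-17603) - 1145/9497 = 5/(-17603) - 1145/9497 = 5*(-1/17603) - 1145*1/9497 = -5/17603 - 1145/9497 = -20202920/167175691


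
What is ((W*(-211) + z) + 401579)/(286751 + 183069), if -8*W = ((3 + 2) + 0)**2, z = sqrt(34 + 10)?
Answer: 3217907/3758560 + sqrt(11)/234910 ≈ 0.85617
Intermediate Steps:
z = 2*sqrt(11) (z = sqrt(44) = 2*sqrt(11) ≈ 6.6332)
W = -25/8 (W = -((3 + 2) + 0)**2/8 = -(5 + 0)**2/8 = -1/8*5**2 = -1/8*25 = -25/8 ≈ -3.1250)
((W*(-211) + z) + 401579)/(286751 + 183069) = ((-25/8*(-211) + 2*sqrt(11)) + 401579)/(286751 + 183069) = ((5275/8 + 2*sqrt(11)) + 401579)/469820 = (3217907/8 + 2*sqrt(11))*(1/469820) = 3217907/3758560 + sqrt(11)/234910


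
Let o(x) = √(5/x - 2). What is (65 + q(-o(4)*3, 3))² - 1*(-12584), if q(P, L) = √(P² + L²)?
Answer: 68025/4 ≈ 17006.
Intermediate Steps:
o(x) = √(-2 + 5/x)
q(P, L) = √(L² + P²)
(65 + q(-o(4)*3, 3))² - 1*(-12584) = (65 + √(3² + (-√(-2 + 5/4)*3)²))² - 1*(-12584) = (65 + √(9 + (-√(-2 + 5*(¼))*3)²))² + 12584 = (65 + √(9 + (-√(-2 + 5/4)*3)²))² + 12584 = (65 + √(9 + (-√(-¾)*3)²))² + 12584 = (65 + √(9 + (-I*√3/2*3)²))² + 12584 = (65 + √(9 + (-3*I*√3/2)²))² + 12584 = (65 + √(9 - 27/4))² + 12584 = (65 + √(9/4))² + 12584 = (65 + 3/2)² + 12584 = (133/2)² + 12584 = 17689/4 + 12584 = 68025/4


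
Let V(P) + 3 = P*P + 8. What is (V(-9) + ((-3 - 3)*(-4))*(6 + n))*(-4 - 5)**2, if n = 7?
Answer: 32238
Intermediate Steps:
V(P) = 5 + P**2 (V(P) = -3 + (P*P + 8) = -3 + (P**2 + 8) = -3 + (8 + P**2) = 5 + P**2)
(V(-9) + ((-3 - 3)*(-4))*(6 + n))*(-4 - 5)**2 = ((5 + (-9)**2) + ((-3 - 3)*(-4))*(6 + 7))*(-4 - 5)**2 = ((5 + 81) - 6*(-4)*13)*(-9)**2 = (86 + 24*13)*81 = (86 + 312)*81 = 398*81 = 32238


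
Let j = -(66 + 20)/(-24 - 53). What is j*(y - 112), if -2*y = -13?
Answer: -9073/77 ≈ -117.83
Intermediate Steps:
y = 13/2 (y = -1/2*(-13) = 13/2 ≈ 6.5000)
j = 86/77 (j = -86/(-77) = -86*(-1)/77 = -1*(-86/77) = 86/77 ≈ 1.1169)
j*(y - 112) = 86*(13/2 - 112)/77 = (86/77)*(-211/2) = -9073/77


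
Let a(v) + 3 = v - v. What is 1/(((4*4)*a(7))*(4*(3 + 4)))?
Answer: -1/1344 ≈ -0.00074405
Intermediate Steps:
a(v) = -3 (a(v) = -3 + (v - v) = -3 + 0 = -3)
1/(((4*4)*a(7))*(4*(3 + 4))) = 1/(((4*4)*(-3))*(4*(3 + 4))) = 1/((16*(-3))*(4*7)) = 1/(-48*28) = 1/(-1344) = -1/1344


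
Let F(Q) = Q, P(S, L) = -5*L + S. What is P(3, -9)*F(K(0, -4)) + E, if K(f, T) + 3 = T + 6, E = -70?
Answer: -118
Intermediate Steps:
P(S, L) = S - 5*L
K(f, T) = 3 + T (K(f, T) = -3 + (T + 6) = -3 + (6 + T) = 3 + T)
P(3, -9)*F(K(0, -4)) + E = (3 - 5*(-9))*(3 - 4) - 70 = (3 + 45)*(-1) - 70 = 48*(-1) - 70 = -48 - 70 = -118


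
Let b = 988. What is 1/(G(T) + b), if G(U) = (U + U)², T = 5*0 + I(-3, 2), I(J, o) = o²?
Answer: 1/1052 ≈ 0.00095057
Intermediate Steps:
T = 4 (T = 5*0 + 2² = 0 + 4 = 4)
G(U) = 4*U² (G(U) = (2*U)² = 4*U²)
1/(G(T) + b) = 1/(4*4² + 988) = 1/(4*16 + 988) = 1/(64 + 988) = 1/1052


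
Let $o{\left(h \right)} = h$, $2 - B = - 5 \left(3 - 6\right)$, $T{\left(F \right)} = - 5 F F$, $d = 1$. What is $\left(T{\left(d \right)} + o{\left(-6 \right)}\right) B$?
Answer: $143$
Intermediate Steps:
$T{\left(F \right)} = - 5 F^{2}$
$B = -13$ ($B = 2 - - 5 \left(3 - 6\right) = 2 - \left(-5\right) \left(-3\right) = 2 - 15 = -13$)
$\left(T{\left(d \right)} + o{\left(-6 \right)}\right) B = \left(- 5 \cdot 1^{2} - 6\right) \left(-13\right) = \left(\left(-5\right) 1 - 6\right) \left(-13\right) = \left(-5 - 6\right) \left(-13\right) = \left(-11\right) \left(-13\right) = 143$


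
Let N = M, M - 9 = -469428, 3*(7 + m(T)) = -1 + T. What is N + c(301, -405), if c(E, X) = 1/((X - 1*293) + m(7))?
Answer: -330001558/703 ≈ -4.6942e+5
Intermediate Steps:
m(T) = -22/3 + T/3 (m(T) = -7 + (-1 + T)/3 = -7 + (-⅓ + T/3) = -22/3 + T/3)
M = -469419 (M = 9 - 469428 = -469419)
N = -469419
c(E, X) = 1/(-298 + X) (c(E, X) = 1/((X - 1*293) + (-22/3 + (⅓)*7)) = 1/((X - 293) + (-22/3 + 7/3)) = 1/((-293 + X) - 5) = 1/(-298 + X))
N + c(301, -405) = -469419 + 1/(-298 - 405) = -469419 + 1/(-703) = -469419 - 1/703 = -330001558/703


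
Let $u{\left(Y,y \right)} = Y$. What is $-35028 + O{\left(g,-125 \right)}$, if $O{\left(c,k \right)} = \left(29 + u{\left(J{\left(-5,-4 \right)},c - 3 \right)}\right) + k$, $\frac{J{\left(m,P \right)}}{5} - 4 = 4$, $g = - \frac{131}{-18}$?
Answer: $-35084$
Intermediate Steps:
$g = \frac{131}{18}$ ($g = \left(-131\right) \left(- \frac{1}{18}\right) = \frac{131}{18} \approx 7.2778$)
$J{\left(m,P \right)} = 40$ ($J{\left(m,P \right)} = 20 + 5 \cdot 4 = 20 + 20 = 40$)
$O{\left(c,k \right)} = 69 + k$ ($O{\left(c,k \right)} = \left(29 + 40\right) + k = 69 + k$)
$-35028 + O{\left(g,-125 \right)} = -35028 + \left(69 - 125\right) = -35028 - 56 = -35084$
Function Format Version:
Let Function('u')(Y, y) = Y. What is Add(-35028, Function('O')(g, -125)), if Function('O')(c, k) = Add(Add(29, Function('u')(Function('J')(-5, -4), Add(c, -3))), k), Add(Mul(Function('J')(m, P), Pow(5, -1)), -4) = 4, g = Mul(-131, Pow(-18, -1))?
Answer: -35084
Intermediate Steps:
g = Rational(131, 18) (g = Mul(-131, Rational(-1, 18)) = Rational(131, 18) ≈ 7.2778)
Function('J')(m, P) = 40 (Function('J')(m, P) = Add(20, Mul(5, 4)) = Add(20, 20) = 40)
Function('O')(c, k) = Add(69, k) (Function('O')(c, k) = Add(Add(29, 40), k) = Add(69, k))
Add(-35028, Function('O')(g, -125)) = Add(-35028, Add(69, -125)) = Add(-35028, -56) = -35084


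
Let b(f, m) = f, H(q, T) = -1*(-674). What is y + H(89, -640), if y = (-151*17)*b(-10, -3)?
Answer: 26344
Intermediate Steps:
H(q, T) = 674
y = 25670 (y = -151*17*(-10) = -2567*(-10) = 25670)
y + H(89, -640) = 25670 + 674 = 26344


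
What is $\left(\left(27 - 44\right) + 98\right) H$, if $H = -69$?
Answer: $-5589$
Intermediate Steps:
$\left(\left(27 - 44\right) + 98\right) H = \left(\left(27 - 44\right) + 98\right) \left(-69\right) = \left(-17 + 98\right) \left(-69\right) = 81 \left(-69\right) = -5589$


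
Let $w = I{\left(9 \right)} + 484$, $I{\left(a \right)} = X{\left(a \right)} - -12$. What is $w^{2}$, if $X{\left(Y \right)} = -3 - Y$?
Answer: $234256$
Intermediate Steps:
$I{\left(a \right)} = 9 - a$ ($I{\left(a \right)} = \left(-3 - a\right) - -12 = \left(-3 - a\right) + 12 = 9 - a$)
$w = 484$ ($w = \left(9 - 9\right) + 484 = 0 + 484 = 484$)
$w^{2} = 484^{2} = 234256$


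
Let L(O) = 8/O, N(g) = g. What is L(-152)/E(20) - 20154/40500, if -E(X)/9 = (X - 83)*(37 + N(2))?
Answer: -52269649/105036750 ≈ -0.49763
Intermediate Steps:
E(X) = 29133 - 351*X (E(X) = -9*(X - 83)*(37 + 2) = -9*(-83 + X)*39 = -9*(-3237 + 39*X) = 29133 - 351*X)
L(-152)/E(20) - 20154/40500 = (8/(-152))/(29133 - 351*20) - 20154/40500 = (8*(-1/152))/(29133 - 7020) - 20154*1/40500 = -1/19/22113 - 3359/6750 = -1/19*1/22113 - 3359/6750 = -1/420147 - 3359/6750 = -52269649/105036750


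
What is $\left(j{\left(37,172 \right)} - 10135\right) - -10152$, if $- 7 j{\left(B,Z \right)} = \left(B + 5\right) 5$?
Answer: $-13$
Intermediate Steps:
$j{\left(B,Z \right)} = - \frac{25}{7} - \frac{5 B}{7}$ ($j{\left(B,Z \right)} = - \frac{\left(B + 5\right) 5}{7} = - \frac{\left(5 + B\right) 5}{7} = - \frac{25 + 5 B}{7} = - \frac{25}{7} - \frac{5 B}{7}$)
$\left(j{\left(37,172 \right)} - 10135\right) - -10152 = \left(\left(- \frac{25}{7} - \frac{185}{7}\right) - 10135\right) - -10152 = \left(\left(- \frac{25}{7} - \frac{185}{7}\right) - 10135\right) + 10152 = \left(-30 - 10135\right) + 10152 = -10165 + 10152 = -13$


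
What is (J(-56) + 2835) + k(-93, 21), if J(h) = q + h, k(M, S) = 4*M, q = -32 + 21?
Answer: 2396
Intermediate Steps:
q = -11
J(h) = -11 + h
(J(-56) + 2835) + k(-93, 21) = ((-11 - 56) + 2835) + 4*(-93) = (-67 + 2835) - 372 = 2768 - 372 = 2396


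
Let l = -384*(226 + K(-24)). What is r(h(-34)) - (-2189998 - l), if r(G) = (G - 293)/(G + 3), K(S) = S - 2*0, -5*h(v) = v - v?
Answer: 6336997/3 ≈ 2.1123e+6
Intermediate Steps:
h(v) = 0 (h(v) = -(v - v)/5 = -1/5*0 = 0)
K(S) = S (K(S) = S + 0 = S)
l = -77568 (l = -384*(226 - 24) = -384*202 = -77568)
r(G) = (-293 + G)/(3 + G)
r(h(-34)) - (-2189998 - l) = (-293 + 0)/(3 + 0) - (-2189998 - 1*(-77568)) = -293/3 - (-2189998 + 77568) = (1/3)*(-293) - 1*(-2112430) = -293/3 + 2112430 = 6336997/3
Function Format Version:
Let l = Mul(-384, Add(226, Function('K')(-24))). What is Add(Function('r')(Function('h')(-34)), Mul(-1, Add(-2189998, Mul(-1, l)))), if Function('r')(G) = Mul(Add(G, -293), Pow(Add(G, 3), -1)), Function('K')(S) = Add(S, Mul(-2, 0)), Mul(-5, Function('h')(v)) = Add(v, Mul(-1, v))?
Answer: Rational(6336997, 3) ≈ 2.1123e+6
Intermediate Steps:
Function('h')(v) = 0 (Function('h')(v) = Mul(Rational(-1, 5), Add(v, Mul(-1, v))) = Mul(Rational(-1, 5), 0) = 0)
Function('K')(S) = S (Function('K')(S) = Add(S, 0) = S)
l = -77568 (l = Mul(-384, Add(226, -24)) = Mul(-384, 202) = -77568)
Function('r')(G) = Mul(Pow(Add(3, G), -1), Add(-293, G)) (Function('r')(G) = Mul(Add(-293, G), Pow(Add(3, G), -1)) = Mul(Pow(Add(3, G), -1), Add(-293, G)))
Add(Function('r')(Function('h')(-34)), Mul(-1, Add(-2189998, Mul(-1, l)))) = Add(Mul(Pow(Add(3, 0), -1), Add(-293, 0)), Mul(-1, Add(-2189998, Mul(-1, -77568)))) = Add(Mul(Pow(3, -1), -293), Mul(-1, Add(-2189998, 77568))) = Add(Mul(Rational(1, 3), -293), Mul(-1, -2112430)) = Add(Rational(-293, 3), 2112430) = Rational(6336997, 3)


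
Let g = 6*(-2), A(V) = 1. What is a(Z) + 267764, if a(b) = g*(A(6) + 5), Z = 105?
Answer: 267692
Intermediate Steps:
g = -12
a(b) = -72 (a(b) = -12*(1 + 5) = -12*6 = -72)
a(Z) + 267764 = -72 + 267764 = 267692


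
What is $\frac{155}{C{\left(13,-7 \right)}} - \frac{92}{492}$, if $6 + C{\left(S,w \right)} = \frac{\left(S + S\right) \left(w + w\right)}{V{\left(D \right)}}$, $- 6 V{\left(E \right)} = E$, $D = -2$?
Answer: $- \frac{14773}{45018} \approx -0.32816$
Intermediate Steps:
$V{\left(E \right)} = - \frac{E}{6}$
$C{\left(S,w \right)} = -6 + 12 S w$ ($C{\left(S,w \right)} = -6 + \frac{\left(S + S\right) \left(w + w\right)}{\left(- \frac{1}{6}\right) \left(-2\right)} = -6 + 2 S 2 w \frac{1}{\frac{1}{3}} = -6 + 4 S w 3 = -6 + 12 S w$)
$\frac{155}{C{\left(13,-7 \right)}} - \frac{92}{492} = \frac{155}{-6 + 12 \cdot 13 \left(-7\right)} - \frac{92}{492} = \frac{155}{-6 - 1092} - \frac{23}{123} = \frac{155}{-1098} - \frac{23}{123} = 155 \left(- \frac{1}{1098}\right) - \frac{23}{123} = - \frac{155}{1098} - \frac{23}{123} = - \frac{14773}{45018}$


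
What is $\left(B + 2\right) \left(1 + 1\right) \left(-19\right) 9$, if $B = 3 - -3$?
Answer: $-2736$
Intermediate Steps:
$B = 6$ ($B = 3 + 3 = 6$)
$\left(B + 2\right) \left(1 + 1\right) \left(-19\right) 9 = \left(6 + 2\right) \left(1 + 1\right) \left(-19\right) 9 = 8 \cdot 2 \left(-19\right) 9 = 16 \left(-19\right) 9 = \left(-304\right) 9 = -2736$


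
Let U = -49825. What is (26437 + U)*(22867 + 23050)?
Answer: -1073906796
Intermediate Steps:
(26437 + U)*(22867 + 23050) = (26437 - 49825)*(22867 + 23050) = -23388*45917 = -1073906796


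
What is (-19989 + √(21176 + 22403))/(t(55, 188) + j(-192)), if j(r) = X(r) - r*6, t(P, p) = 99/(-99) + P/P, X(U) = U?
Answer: -6663/320 + √43579/960 ≈ -20.604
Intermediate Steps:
t(P, p) = 0 (t(P, p) = 99*(-1/99) + 1 = -1 + 1 = 0)
j(r) = -5*r (j(r) = r - r*6 = r - 6*r = -5*r)
(-19989 + √(21176 + 22403))/(t(55, 188) + j(-192)) = (-19989 + √(21176 + 22403))/(0 - 5*(-192)) = (-19989 + √43579)/(0 + 960) = (-19989 + √43579)/960 = (-19989 + √43579)*(1/960) = -6663/320 + √43579/960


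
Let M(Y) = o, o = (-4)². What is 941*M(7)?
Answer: 15056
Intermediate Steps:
o = 16
M(Y) = 16
941*M(7) = 941*16 = 15056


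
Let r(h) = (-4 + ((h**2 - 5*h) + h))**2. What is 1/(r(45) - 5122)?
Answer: 1/3384159 ≈ 2.9549e-7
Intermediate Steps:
r(h) = (-4 + h**2 - 4*h)**2 (r(h) = (-4 + (h**2 - 4*h))**2 = (-4 + h**2 - 4*h)**2)
1/(r(45) - 5122) = 1/((4 - 1*45**2 + 4*45)**2 - 5122) = 1/((4 - 1*2025 + 180)**2 - 5122) = 1/((4 - 2025 + 180)**2 - 5122) = 1/((-1841)**2 - 5122) = 1/(3389281 - 5122) = 1/3384159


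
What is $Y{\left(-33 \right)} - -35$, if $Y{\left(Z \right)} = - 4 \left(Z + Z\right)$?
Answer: $299$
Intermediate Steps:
$Y{\left(Z \right)} = - 8 Z$ ($Y{\left(Z \right)} = - 4 \cdot 2 Z = - 8 Z$)
$Y{\left(-33 \right)} - -35 = \left(-8\right) \left(-33\right) - -35 = 264 + 35 = 299$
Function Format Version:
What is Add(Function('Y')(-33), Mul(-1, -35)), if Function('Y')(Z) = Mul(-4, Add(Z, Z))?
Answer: 299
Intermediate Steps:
Function('Y')(Z) = Mul(-8, Z) (Function('Y')(Z) = Mul(-4, Mul(2, Z)) = Mul(-8, Z))
Add(Function('Y')(-33), Mul(-1, -35)) = Add(Mul(-8, -33), Mul(-1, -35)) = Add(264, 35) = 299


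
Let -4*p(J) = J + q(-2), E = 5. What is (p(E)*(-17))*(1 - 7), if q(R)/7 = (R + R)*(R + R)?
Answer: -5967/2 ≈ -2983.5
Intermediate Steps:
q(R) = 28*R² (q(R) = 7*((R + R)*(R + R)) = 7*((2*R)*(2*R)) = 7*(4*R²) = 28*R²)
p(J) = -28 - J/4 (p(J) = -(J + 28*(-2)²)/4 = -(J + 28*4)/4 = -(J + 112)/4 = -(112 + J)/4 = -28 - J/4)
(p(E)*(-17))*(1 - 7) = ((-28 - ¼*5)*(-17))*(1 - 7) = ((-28 - 5/4)*(-17))*(-6) = -117/4*(-17)*(-6) = (1989/4)*(-6) = -5967/2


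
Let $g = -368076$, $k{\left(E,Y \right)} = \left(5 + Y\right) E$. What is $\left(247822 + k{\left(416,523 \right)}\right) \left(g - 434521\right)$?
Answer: $-375190019590$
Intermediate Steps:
$k{\left(E,Y \right)} = E \left(5 + Y\right)$
$\left(247822 + k{\left(416,523 \right)}\right) \left(g - 434521\right) = \left(247822 + 416 \left(5 + 523\right)\right) \left(-368076 - 434521\right) = \left(247822 + 416 \cdot 528\right) \left(-802597\right) = \left(247822 + 219648\right) \left(-802597\right) = 467470 \left(-802597\right) = -375190019590$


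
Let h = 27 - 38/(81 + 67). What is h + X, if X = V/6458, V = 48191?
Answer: 4086629/119473 ≈ 34.205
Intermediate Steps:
X = 48191/6458 ≈ 7.4622
h = 1979/74 (h = 27 - 38/148 = 27 - 38*1/148 = 27 - 19/74 = 1979/74 ≈ 26.743)
h + X = 1979/74 + 48191/6458 = 4086629/119473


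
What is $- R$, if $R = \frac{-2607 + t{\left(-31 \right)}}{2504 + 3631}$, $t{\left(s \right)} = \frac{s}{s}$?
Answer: $\frac{2606}{6135} \approx 0.42478$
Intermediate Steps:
$t{\left(s \right)} = 1$
$R = - \frac{2606}{6135}$ ($R = \frac{-2607 + 1}{2504 + 3631} = - \frac{2606}{6135} \approx -0.42478$)
$- R = \left(-1\right) \left(- \frac{2606}{6135}\right) = \frac{2606}{6135}$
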